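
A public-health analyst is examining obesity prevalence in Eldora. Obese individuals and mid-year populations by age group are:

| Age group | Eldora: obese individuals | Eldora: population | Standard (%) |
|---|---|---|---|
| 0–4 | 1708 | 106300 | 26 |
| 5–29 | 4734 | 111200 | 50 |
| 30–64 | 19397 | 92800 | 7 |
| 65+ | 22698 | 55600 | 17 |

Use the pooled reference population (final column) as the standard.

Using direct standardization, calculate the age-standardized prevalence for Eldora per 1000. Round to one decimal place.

Age-specific rates per 1000 for Eldora: 16.068, 42.572, 209.019, 408.237.
Standard weights: 0.26, 0.50, 0.07, 0.17.
Standardized rate: 0.2600×16.068 + 0.5000×42.572 + 0.0700×209.019 + 0.1700×408.237 = 109.4953 per 1000.

109.5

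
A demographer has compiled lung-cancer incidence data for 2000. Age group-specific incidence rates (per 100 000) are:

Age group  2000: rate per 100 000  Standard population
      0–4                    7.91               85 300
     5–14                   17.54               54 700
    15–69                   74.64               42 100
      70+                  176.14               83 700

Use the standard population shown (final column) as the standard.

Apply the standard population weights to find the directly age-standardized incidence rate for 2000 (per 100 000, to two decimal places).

73.44

Standard total = 265 800; weights = 0.3209, 0.2058, 0.1584, 0.3149.
Standardized rate: 0.3209×7.91 + 0.2058×17.54 + 0.1584×74.64 + 0.3149×176.14 = 73.4365 per 100 000.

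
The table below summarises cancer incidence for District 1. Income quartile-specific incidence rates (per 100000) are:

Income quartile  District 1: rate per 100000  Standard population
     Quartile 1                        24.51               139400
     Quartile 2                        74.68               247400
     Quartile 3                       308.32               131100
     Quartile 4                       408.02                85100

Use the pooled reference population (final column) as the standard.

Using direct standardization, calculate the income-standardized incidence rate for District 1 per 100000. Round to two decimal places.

160.92

Standard total = 603000; weights = 0.2312, 0.4103, 0.2174, 0.1411.
Standardized rate: 0.2312×24.51 + 0.4103×74.68 + 0.2174×308.32 + 0.1411×408.02 = 160.9217 per 100000.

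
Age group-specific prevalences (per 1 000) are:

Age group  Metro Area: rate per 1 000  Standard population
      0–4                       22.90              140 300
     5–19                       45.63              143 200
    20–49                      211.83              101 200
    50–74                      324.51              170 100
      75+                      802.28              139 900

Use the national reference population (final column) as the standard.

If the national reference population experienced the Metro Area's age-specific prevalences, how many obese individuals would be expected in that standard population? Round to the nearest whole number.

Expected obese individuals = Σ (standard pop × age-specific rate ÷ 1 000)
= 140 300×22.90/1 000 + 143 200×45.63/1 000 + 101 200×211.83/1 000 + 170 100×324.51/1 000 + 139 900×802.28/1 000
= 3212.87 + 6534.22 + 21437.20 + 55199.15 + 112238.97 = 198622.40.

198622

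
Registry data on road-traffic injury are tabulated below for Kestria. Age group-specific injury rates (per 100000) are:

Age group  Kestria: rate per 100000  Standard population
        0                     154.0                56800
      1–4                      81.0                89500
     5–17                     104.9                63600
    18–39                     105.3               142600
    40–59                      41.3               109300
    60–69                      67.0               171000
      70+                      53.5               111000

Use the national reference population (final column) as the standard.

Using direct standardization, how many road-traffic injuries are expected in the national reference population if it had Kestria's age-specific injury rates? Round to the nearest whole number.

596

Expected road-traffic injuries = Σ (standard pop × age-specific rate ÷ 100000)
= 56800×154.0/100000 + 89500×81.0/100000 + 63600×104.9/100000 + 142600×105.3/100000 + 109300×41.3/100000 + 171000×67.0/100000 + 111000×53.5/100000
= 87.47 + 72.50 + 66.72 + 150.16 + 45.14 + 114.57 + 59.38 = 595.94.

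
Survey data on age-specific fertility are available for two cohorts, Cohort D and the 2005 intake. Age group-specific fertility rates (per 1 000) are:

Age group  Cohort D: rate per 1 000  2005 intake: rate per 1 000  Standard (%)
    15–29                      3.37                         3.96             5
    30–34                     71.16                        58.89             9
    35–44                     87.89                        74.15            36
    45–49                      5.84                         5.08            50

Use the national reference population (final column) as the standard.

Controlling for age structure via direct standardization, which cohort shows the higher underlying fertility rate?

Standard weights: 0.05, 0.09, 0.36, 0.50.
Cohort D: 0.0500×3.37 + 0.0900×71.16 + 0.3600×87.89 + 0.5000×5.84 = 41.1333 per 1 000.
The 2005 intake: 0.0500×3.96 + 0.0900×58.89 + 0.3600×74.15 + 0.5000×5.08 = 34.7321 per 1 000.

Cohort D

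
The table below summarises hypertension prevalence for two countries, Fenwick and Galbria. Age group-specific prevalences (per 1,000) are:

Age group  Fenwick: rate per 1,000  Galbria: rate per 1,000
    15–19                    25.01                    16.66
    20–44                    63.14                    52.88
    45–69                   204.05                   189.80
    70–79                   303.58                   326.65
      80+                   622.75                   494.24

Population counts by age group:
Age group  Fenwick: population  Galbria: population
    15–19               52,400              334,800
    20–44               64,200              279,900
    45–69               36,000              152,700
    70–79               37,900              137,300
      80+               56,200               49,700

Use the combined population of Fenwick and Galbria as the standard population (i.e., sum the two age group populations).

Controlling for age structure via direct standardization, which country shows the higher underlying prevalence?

Combined standard total = 1,201,100; weights = 0.3224, 0.2865, 0.1571, 0.1459, 0.0882.
Fenwick: 0.3224×25.01 + 0.2865×63.14 + 0.1571×204.05 + 0.1459×303.58 + 0.0882×622.75 = 157.3982 per 1,000.
Galbria: 0.3224×16.66 + 0.2865×52.88 + 0.1571×189.80 + 0.1459×326.65 + 0.0882×494.24 = 141.5628 per 1,000.

Fenwick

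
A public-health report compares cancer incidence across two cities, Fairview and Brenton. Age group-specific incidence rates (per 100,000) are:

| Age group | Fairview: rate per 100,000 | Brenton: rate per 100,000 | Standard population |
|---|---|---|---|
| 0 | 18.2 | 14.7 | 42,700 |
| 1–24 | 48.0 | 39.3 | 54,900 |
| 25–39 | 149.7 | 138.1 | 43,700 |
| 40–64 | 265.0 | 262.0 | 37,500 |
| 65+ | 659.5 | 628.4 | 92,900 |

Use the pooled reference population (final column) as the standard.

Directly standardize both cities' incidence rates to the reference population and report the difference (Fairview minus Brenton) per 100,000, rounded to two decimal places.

15.22

Standard total = 271,700; weights = 0.1572, 0.2021, 0.1608, 0.1380, 0.3419.
Fairview: 0.1572×18.2 + 0.2021×48.0 + 0.1608×149.7 + 0.1380×265.0 + 0.3419×659.5 = 298.7092 per 100,000.
Brenton: 0.1572×14.7 + 0.2021×39.3 + 0.1608×138.1 + 0.1380×262.0 + 0.3419×628.4 = 283.4876 per 100,000.
Difference = 298.7092 − 283.4876 = 15.2215.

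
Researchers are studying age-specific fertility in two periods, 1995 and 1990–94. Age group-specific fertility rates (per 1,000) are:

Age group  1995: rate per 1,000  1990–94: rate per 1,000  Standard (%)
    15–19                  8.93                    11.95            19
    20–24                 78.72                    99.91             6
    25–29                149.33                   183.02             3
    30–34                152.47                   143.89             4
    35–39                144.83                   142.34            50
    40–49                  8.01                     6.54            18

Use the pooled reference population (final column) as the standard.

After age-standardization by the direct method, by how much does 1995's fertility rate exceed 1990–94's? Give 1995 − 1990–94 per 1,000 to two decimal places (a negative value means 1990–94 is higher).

Standard weights: 0.19, 0.06, 0.03, 0.04, 0.50, 0.18.
1995: 0.1900×8.93 + 0.0600×78.72 + 0.0300×149.33 + 0.0400×152.47 + 0.5000×144.83 + 0.1800×8.01 = 90.8554 per 1,000.
1990–94: 0.1900×11.95 + 0.0600×99.91 + 0.0300×183.02 + 0.0400×143.89 + 0.5000×142.34 + 0.1800×6.54 = 91.8585 per 1,000.
Difference = 90.8554 − 91.8585 = -1.0031.

-1.00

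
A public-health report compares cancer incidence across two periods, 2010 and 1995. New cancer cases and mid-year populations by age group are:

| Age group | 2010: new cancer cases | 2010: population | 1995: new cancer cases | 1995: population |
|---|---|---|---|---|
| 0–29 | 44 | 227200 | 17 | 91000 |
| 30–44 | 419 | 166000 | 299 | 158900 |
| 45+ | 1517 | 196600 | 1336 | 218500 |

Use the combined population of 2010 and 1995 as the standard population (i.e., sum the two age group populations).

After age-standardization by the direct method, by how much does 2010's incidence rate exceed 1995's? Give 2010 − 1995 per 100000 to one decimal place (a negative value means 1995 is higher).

82.8

Age-specific rates per 100000 for 2010: 19.37, 252.41, 771.62.
For 1995: 18.68, 188.17, 611.44.
Combined standard total = 1058200; weights = 0.3007, 0.3070, 0.3923.
2010: 0.3007×19.37 + 0.3070×252.41 + 0.3923×771.62 = 386.0032 per 100000.
1995: 0.3007×18.68 + 0.3070×188.17 + 0.3923×611.44 = 303.2412 per 100000.
Difference = 386.0032 − 303.2412 = 82.7621.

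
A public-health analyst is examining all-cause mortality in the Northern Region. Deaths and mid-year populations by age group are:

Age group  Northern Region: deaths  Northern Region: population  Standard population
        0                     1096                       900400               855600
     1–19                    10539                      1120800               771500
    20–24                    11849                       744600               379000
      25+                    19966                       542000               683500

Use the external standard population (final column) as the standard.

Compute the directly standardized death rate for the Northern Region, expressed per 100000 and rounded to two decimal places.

1468.83

Age-specific rates per 100000 for the Northern Region: 121.72, 940.31, 1591.32, 3683.76.
Standard total = 2689600; weights = 0.3181, 0.2868, 0.1409, 0.2541.
Standardized rate: 0.3181×121.72 + 0.2868×940.31 + 0.1409×1591.32 + 0.2541×3683.76 = 1468.8284 per 100000.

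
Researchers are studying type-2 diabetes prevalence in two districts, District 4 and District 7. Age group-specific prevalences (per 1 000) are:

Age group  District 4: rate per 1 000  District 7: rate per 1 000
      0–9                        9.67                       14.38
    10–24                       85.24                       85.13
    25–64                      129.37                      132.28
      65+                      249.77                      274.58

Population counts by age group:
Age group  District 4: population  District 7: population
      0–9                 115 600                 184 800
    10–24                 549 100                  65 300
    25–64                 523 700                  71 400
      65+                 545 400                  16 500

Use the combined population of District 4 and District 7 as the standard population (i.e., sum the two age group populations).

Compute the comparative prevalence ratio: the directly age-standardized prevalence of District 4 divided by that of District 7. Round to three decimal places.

0.941

Combined standard total = 2 071 800; weights = 0.1450, 0.2966, 0.2872, 0.2712.
District 4: 0.1450×9.67 + 0.2966×85.24 + 0.2872×129.37 + 0.2712×249.77 = 131.5813 per 1 000.
District 7: 0.1450×14.38 + 0.2966×85.13 + 0.2872×132.28 + 0.2712×274.58 = 139.7963 per 1 000.
Ratio = 131.5813 ÷ 139.7963 = 0.94124.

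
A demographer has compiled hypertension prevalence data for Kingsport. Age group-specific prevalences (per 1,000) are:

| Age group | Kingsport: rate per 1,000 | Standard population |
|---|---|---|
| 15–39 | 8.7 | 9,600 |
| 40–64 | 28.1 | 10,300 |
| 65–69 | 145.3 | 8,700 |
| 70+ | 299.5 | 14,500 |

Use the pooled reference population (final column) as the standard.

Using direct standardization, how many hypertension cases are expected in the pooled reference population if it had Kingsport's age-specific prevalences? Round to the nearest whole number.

Expected hypertension cases = Σ (standard pop × age-specific rate ÷ 1,000)
= 9,600×8.7/1,000 + 10,300×28.1/1,000 + 8,700×145.3/1,000 + 14,500×299.5/1,000
= 83.52 + 289.43 + 1264.11 + 4342.75 = 5979.81.

5980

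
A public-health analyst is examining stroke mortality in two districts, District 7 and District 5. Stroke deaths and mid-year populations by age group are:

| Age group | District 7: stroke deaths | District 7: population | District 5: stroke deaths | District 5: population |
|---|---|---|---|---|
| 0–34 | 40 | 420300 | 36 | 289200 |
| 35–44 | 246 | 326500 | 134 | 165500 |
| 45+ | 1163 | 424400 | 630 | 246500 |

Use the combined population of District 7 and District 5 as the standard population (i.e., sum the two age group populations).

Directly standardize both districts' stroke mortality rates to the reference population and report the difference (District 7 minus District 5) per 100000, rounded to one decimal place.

Age-specific rates per 100000 for District 7: 9.52, 75.34, 274.03.
For District 5: 12.45, 80.97, 255.58.
Combined standard total = 1872400; weights = 0.3789, 0.2628, 0.3583.
District 7: 0.3789×9.52 + 0.2628×75.34 + 0.3583×274.03 = 121.5933 per 100000.
District 5: 0.3789×12.45 + 0.2628×80.97 + 0.3583×255.58 = 117.5683 per 100000.
Difference = 121.5933 − 117.5683 = 4.0249.

4.0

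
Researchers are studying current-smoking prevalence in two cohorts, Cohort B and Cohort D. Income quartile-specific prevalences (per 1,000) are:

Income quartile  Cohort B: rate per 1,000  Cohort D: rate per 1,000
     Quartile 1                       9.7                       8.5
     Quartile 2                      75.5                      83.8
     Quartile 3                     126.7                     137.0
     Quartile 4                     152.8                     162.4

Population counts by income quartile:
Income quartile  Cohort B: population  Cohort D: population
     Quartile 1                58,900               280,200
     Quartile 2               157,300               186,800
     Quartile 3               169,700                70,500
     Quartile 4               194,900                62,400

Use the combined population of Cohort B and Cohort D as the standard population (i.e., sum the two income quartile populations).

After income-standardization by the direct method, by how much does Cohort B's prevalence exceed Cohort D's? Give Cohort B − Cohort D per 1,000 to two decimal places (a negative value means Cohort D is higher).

-6.26

Combined standard total = 1,180,700; weights = 0.2872, 0.2914, 0.2034, 0.2179.
Cohort B: 0.2872×9.7 + 0.2914×75.5 + 0.2034×126.7 + 0.2179×152.8 = 83.8635 per 1,000.
Cohort D: 0.2872×8.5 + 0.2914×83.8 + 0.2034×137.0 + 0.2179×162.4 = 90.1252 per 1,000.
Difference = 83.8635 − 90.1252 = -6.2618.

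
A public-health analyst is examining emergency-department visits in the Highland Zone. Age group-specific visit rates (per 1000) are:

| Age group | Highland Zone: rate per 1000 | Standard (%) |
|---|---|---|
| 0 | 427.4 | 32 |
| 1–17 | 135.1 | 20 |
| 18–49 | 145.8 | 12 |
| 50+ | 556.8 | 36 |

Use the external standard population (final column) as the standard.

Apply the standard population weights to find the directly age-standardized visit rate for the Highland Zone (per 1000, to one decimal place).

Standard weights: 0.32, 0.20, 0.12, 0.36.
Standardized rate: 0.3200×427.4 + 0.2000×135.1 + 0.1200×145.8 + 0.3600×556.8 = 381.7320 per 1000.

381.7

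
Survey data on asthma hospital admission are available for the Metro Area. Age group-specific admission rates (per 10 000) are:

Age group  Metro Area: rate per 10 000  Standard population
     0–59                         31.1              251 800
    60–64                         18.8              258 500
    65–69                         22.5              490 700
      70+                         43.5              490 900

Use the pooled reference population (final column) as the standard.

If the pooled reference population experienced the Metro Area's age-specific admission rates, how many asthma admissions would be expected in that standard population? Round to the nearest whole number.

4509

Expected asthma admissions = Σ (standard pop × age-specific rate ÷ 10 000)
= 251 800×31.1/10 000 + 258 500×18.8/10 000 + 490 700×22.5/10 000 + 490 900×43.5/10 000
= 783.10 + 485.98 + 1104.08 + 2135.41 = 4508.57.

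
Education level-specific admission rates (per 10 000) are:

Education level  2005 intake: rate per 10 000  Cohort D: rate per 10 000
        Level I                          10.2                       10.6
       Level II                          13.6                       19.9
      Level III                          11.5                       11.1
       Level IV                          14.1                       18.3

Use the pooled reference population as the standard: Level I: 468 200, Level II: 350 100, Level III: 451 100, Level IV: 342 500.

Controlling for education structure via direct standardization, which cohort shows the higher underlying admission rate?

Cohort D

Standard total = 1 611 900; weights = 0.2905, 0.2172, 0.2799, 0.2125.
The 2005 intake: 0.2905×10.2 + 0.2172×13.6 + 0.2799×11.5 + 0.2125×14.1 = 12.1310 per 10 000.
Cohort D: 0.2905×10.6 + 0.2172×19.9 + 0.2799×11.1 + 0.2125×18.3 = 14.3960 per 10 000.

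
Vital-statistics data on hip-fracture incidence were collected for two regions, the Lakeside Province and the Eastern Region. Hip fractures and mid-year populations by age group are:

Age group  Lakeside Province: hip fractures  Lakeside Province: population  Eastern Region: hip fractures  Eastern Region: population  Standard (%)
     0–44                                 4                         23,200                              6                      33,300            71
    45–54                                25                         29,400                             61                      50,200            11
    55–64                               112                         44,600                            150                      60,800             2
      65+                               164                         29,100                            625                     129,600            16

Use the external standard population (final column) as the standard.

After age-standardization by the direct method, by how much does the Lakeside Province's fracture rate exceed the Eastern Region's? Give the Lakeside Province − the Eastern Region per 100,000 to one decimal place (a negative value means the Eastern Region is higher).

Age-specific rates per 100,000 for the Lakeside Province: 17.24, 85.03, 251.12, 563.57.
For the Eastern Region: 18.02, 121.51, 246.71, 482.25.
Standard weights: 0.71, 0.11, 0.02, 0.16.
The Lakeside Province: 0.7100×17.24 + 0.1100×85.03 + 0.0200×251.12 + 0.1600×563.57 = 116.7894 per 100,000.
The Eastern Region: 0.7100×18.02 + 0.1100×121.51 + 0.0200×246.71 + 0.1600×482.25 = 108.2540 per 100,000.
Difference = 116.7894 − 108.2540 = 8.5353.

8.5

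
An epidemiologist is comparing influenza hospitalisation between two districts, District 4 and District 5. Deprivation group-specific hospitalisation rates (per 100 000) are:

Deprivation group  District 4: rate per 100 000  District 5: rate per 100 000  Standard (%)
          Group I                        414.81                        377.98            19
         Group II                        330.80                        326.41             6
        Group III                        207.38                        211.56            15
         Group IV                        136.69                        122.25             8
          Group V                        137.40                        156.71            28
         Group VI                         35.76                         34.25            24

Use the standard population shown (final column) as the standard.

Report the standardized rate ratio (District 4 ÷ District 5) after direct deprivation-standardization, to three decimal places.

Standard weights: 0.19, 0.06, 0.15, 0.08, 0.28, 0.24.
District 4: 0.1900×414.81 + 0.0600×330.80 + 0.1500×207.38 + 0.0800×136.69 + 0.2800×137.40 + 0.2400×35.76 = 187.7585 per 100 000.
District 5: 0.1900×377.98 + 0.0600×326.41 + 0.1500×211.56 + 0.0800×122.25 + 0.2800×156.71 + 0.2400×34.25 = 185.0136 per 100 000.
Ratio = 187.7585 ÷ 185.0136 = 1.01484.

1.015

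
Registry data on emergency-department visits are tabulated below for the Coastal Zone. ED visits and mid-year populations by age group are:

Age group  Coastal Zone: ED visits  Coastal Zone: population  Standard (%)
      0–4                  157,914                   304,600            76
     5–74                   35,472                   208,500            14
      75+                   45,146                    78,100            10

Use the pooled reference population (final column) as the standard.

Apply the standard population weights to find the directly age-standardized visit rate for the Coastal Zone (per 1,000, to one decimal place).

Age-specific rates per 1,000 for the Coastal Zone: 518.431, 170.129, 578.054.
Standard weights: 0.76, 0.14, 0.10.
Standardized rate: 0.7600×518.431 + 0.1400×170.129 + 0.1000×578.054 = 475.6309 per 1,000.

475.6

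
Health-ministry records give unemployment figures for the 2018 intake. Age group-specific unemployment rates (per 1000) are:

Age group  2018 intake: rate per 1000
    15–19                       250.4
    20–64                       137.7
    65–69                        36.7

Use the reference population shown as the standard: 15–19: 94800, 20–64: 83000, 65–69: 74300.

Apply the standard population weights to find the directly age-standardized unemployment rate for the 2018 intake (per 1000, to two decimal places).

Standard total = 252100; weights = 0.3760, 0.3292, 0.2947.
Standardized rate: 0.3760×250.4 + 0.3292×137.7 + 0.2947×36.7 = 150.3127 per 1000.

150.31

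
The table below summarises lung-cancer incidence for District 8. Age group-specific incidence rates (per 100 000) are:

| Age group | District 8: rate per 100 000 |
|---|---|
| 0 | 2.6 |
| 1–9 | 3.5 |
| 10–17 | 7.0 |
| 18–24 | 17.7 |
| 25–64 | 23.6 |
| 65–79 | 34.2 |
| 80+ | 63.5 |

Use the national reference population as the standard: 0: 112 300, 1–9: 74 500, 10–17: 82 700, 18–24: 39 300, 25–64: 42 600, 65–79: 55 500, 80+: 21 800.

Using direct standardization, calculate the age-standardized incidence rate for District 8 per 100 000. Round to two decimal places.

14.26

Standard total = 428 700; weights = 0.2620, 0.1738, 0.1929, 0.0917, 0.0994, 0.1295, 0.0509.
Standardized rate: 0.2620×2.6 + 0.1738×3.5 + 0.1929×7.0 + 0.0917×17.7 + 0.0994×23.6 + 0.1295×34.2 + 0.0509×63.5 = 14.2641 per 100 000.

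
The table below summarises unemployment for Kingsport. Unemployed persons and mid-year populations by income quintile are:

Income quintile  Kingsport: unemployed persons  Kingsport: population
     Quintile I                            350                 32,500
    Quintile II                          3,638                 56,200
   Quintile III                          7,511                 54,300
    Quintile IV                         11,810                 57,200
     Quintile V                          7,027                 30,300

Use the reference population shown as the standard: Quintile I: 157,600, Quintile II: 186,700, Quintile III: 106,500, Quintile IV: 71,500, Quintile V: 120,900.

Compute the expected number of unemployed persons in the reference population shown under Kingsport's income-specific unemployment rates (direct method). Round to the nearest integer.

71315

Income-specific rates per 1,000 for Kingsport: 10.769, 64.733, 138.324, 206.469, 231.914.
Expected unemployed persons = Σ (standard pop × income-specific rate ÷ 1,000)
= 157,600×10.769/1,000 + 186,700×64.733/1,000 + 106,500×138.324/1,000 + 71,500×206.469/1,000 + 120,900×231.914/1,000
= 1697.23 + 12085.67 + 14731.52 + 14762.50 + 28038.43 = 71315.34.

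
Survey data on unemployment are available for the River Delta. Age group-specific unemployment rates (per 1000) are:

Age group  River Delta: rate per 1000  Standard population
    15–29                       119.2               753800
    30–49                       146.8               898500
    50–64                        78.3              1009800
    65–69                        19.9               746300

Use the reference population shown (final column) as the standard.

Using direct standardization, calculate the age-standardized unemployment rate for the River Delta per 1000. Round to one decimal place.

Standard total = 3408400; weights = 0.2212, 0.2636, 0.2963, 0.2190.
Standardized rate: 0.2212×119.2 + 0.2636×146.8 + 0.2963×78.3 + 0.2190×19.9 = 92.6157 per 1000.

92.6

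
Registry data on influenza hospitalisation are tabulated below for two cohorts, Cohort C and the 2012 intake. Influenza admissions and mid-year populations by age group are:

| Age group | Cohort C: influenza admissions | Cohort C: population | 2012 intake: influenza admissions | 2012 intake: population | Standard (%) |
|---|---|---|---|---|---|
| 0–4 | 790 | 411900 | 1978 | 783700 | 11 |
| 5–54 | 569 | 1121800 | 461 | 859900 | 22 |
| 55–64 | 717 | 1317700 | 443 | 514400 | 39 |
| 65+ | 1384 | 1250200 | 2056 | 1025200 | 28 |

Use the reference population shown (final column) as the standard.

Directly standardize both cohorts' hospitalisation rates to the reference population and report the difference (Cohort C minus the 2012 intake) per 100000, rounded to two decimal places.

-44.82

Age-specific rates per 100000 for Cohort C: 191.79, 50.72, 54.41, 110.70.
For the 2012 intake: 252.39, 53.61, 86.12, 200.55.
Standard weights: 0.11, 0.22, 0.39, 0.28.
Cohort C: 0.1100×191.79 + 0.2200×50.72 + 0.3900×54.41 + 0.2800×110.70 = 84.4739 per 100000.
The 2012 intake: 0.1100×252.39 + 0.2200×53.61 + 0.3900×86.12 + 0.2800×200.55 = 129.2972 per 100000.
Difference = 84.4739 − 129.2972 = -44.8233.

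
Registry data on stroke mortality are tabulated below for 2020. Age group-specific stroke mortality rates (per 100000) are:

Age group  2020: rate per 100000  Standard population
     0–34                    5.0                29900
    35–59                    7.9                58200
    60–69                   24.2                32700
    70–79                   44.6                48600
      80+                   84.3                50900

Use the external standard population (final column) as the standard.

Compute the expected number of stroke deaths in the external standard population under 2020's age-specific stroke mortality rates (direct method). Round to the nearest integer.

Expected stroke deaths = Σ (standard pop × age-specific rate ÷ 100000)
= 29900×5.0/100000 + 58200×7.9/100000 + 32700×24.2/100000 + 48600×44.6/100000 + 50900×84.3/100000
= 1.50 + 4.60 + 7.91 + 21.68 + 42.91 = 78.59.

79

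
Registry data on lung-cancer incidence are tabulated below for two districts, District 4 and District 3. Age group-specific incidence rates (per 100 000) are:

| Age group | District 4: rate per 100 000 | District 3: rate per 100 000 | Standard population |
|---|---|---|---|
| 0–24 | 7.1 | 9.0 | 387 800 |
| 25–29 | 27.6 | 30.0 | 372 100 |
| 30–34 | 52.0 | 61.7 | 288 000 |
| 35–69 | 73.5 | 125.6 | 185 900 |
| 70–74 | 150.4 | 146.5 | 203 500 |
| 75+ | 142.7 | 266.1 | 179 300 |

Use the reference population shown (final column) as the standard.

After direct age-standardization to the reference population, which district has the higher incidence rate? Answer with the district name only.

District 3

Standard total = 1 616 600; weights = 0.2399, 0.2302, 0.1782, 0.1150, 0.1259, 0.1109.
District 4: 0.2399×7.1 + 0.2302×27.6 + 0.1782×52.0 + 0.1150×73.5 + 0.1259×150.4 + 0.1109×142.7 = 60.5317 per 100 000.
District 3: 0.2399×9.0 + 0.2302×30.0 + 0.1782×61.7 + 0.1150×125.6 + 0.1259×146.5 + 0.1109×266.1 = 82.4547 per 100 000.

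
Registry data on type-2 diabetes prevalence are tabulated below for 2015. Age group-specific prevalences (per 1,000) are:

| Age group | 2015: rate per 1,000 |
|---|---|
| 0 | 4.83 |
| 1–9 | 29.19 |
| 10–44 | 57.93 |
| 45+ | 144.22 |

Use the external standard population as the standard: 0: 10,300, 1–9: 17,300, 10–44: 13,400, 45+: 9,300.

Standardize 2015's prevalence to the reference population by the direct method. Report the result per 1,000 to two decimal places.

Standard total = 50,300; weights = 0.2048, 0.3439, 0.2664, 0.1849.
Standardized rate: 0.2048×4.83 + 0.3439×29.19 + 0.2664×57.93 + 0.1849×144.22 = 53.1261 per 1,000.

53.13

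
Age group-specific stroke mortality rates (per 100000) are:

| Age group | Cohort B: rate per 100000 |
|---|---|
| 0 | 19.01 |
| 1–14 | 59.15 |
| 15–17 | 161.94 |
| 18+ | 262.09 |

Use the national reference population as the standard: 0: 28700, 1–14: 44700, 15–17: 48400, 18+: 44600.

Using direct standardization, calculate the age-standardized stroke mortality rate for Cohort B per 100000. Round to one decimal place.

Standard total = 166400; weights = 0.1725, 0.2686, 0.2909, 0.2680.
Standardized rate: 0.1725×19.01 + 0.2686×59.15 + 0.2909×161.94 + 0.2680×262.09 = 136.5186 per 100000.

136.5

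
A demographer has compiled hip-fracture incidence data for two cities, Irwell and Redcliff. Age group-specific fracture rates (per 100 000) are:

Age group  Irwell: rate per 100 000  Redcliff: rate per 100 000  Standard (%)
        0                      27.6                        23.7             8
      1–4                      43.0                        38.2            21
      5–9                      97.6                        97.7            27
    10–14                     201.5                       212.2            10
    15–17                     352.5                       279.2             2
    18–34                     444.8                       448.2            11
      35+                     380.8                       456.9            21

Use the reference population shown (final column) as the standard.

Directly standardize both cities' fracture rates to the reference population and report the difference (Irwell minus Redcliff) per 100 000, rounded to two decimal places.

-14.67

Standard weights: 0.08, 0.21, 0.27, 0.10, 0.02, 0.11, 0.21.
Irwell: 0.0800×27.6 + 0.2100×43.0 + 0.2700×97.6 + 0.1000×201.5 + 0.0200×352.5 + 0.1100×444.8 + 0.2100×380.8 = 193.6860 per 100 000.
Redcliff: 0.0800×23.7 + 0.2100×38.2 + 0.2700×97.7 + 0.1000×212.2 + 0.0200×279.2 + 0.1100×448.2 + 0.2100×456.9 = 208.3520 per 100 000.
Difference = 193.6860 − 208.3520 = -14.6660.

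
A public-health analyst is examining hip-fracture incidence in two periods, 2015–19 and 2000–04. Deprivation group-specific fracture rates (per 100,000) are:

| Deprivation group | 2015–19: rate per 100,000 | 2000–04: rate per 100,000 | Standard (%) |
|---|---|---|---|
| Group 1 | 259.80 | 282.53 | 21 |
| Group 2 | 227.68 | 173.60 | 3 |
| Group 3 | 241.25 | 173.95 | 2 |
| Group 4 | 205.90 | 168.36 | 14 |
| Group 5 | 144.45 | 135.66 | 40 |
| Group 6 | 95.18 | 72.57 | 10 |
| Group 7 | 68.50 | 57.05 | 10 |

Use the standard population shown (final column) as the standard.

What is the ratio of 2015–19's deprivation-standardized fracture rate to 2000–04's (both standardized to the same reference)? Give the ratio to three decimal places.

1.065

Standard weights: 0.21, 0.03, 0.02, 0.14, 0.40, 0.10, 0.10.
2015–19: 0.2100×259.80 + 0.0300×227.68 + 0.0200×241.25 + 0.1400×205.90 + 0.4000×144.45 + 0.1000×95.18 + 0.1000×68.50 = 169.1874 per 100,000.
2000–04: 0.2100×282.53 + 0.0300×173.60 + 0.0200×173.95 + 0.1400×168.36 + 0.4000×135.66 + 0.1000×72.57 + 0.1000×57.05 = 158.8147 per 100,000.
Ratio = 169.1874 ÷ 158.8147 = 1.06531.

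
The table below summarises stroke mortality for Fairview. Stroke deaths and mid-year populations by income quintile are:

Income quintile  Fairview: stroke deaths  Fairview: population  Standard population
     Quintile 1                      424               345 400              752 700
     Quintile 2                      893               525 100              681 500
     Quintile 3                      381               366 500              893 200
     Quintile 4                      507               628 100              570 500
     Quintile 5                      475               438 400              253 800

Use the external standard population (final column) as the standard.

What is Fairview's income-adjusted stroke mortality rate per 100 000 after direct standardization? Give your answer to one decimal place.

Income-specific rates per 100 000 for Fairview: 122.76, 170.06, 103.96, 80.72, 108.35.
Standard total = 3 151 700; weights = 0.2388, 0.2162, 0.2834, 0.1810, 0.0805.
Standardized rate: 0.2388×122.76 + 0.2162×170.06 + 0.2834×103.96 + 0.1810×80.72 + 0.0805×108.35 = 118.8881 per 100 000.

118.9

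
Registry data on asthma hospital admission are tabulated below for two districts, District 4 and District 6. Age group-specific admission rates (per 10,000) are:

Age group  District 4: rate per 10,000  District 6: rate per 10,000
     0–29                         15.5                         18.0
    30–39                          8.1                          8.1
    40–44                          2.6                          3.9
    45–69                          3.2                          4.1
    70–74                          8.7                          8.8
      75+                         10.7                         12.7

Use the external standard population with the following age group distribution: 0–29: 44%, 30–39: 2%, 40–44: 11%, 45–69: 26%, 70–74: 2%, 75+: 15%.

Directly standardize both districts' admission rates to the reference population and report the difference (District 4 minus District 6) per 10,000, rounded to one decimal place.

-1.8

Standard weights: 0.44, 0.02, 0.11, 0.26, 0.02, 0.15.
District 4: 0.4400×15.5 + 0.0200×8.1 + 0.1100×2.6 + 0.2600×3.2 + 0.0200×8.7 + 0.1500×10.7 = 9.8790 per 10,000.
District 6: 0.4400×18.0 + 0.0200×8.1 + 0.1100×3.9 + 0.2600×4.1 + 0.0200×8.8 + 0.1500×12.7 = 11.6580 per 10,000.
Difference = 9.8790 − 11.6580 = -1.7790.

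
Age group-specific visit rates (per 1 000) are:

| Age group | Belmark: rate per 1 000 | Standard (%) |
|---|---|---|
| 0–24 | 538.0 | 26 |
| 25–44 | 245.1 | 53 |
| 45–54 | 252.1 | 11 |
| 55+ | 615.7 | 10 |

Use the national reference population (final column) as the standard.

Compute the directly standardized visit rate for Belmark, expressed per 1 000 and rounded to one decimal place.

Standard weights: 0.26, 0.53, 0.11, 0.10.
Standardized rate: 0.2600×538.0 + 0.5300×245.1 + 0.1100×252.1 + 0.1000×615.7 = 359.0840 per 1 000.

359.1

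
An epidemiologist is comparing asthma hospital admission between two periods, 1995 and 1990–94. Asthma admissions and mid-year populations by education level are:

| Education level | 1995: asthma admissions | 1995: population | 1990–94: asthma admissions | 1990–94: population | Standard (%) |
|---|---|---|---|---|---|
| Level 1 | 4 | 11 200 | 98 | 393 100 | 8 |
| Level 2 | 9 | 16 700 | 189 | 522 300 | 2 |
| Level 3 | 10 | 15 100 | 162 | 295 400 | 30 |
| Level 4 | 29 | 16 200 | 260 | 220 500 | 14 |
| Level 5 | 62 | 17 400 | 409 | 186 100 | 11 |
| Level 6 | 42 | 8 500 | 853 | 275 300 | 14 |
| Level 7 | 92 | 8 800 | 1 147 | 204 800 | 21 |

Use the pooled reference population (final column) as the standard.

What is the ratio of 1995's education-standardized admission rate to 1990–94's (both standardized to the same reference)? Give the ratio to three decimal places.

Education-specific rates per 10 000 for 1995: 3.57, 5.39, 6.62, 17.90, 35.63, 49.41, 104.55.
For 1990–94: 2.49, 3.62, 5.48, 11.79, 21.98, 30.98, 56.01.
Standard weights: 0.08, 0.02, 0.30, 0.14, 0.11, 0.14, 0.21.
1995: 0.0800×3.57 + 0.0200×5.39 + 0.3000×6.62 + 0.1400×17.90 + 0.1100×35.63 + 0.1400×49.41 + 0.2100×104.55 = 37.6782 per 10 000.
1990–94: 0.0800×2.49 + 0.0200×3.62 + 0.3000×5.48 + 0.1400×11.79 + 0.1100×21.98 + 0.1400×30.98 + 0.2100×56.01 = 22.0844 per 10 000.
Ratio = 37.6782 ÷ 22.0844 = 1.70610.

1.706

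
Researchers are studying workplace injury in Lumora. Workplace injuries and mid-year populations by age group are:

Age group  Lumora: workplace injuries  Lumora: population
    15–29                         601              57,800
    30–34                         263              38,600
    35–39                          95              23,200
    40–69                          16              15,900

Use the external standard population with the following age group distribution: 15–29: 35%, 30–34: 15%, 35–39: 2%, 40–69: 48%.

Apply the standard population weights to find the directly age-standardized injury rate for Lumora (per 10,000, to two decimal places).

52.26

Age-specific rates per 10,000 for Lumora: 103.98, 68.13, 40.95, 10.06.
Standard weights: 0.35, 0.15, 0.02, 0.48.
Standardized rate: 0.3500×103.98 + 0.1500×68.13 + 0.0200×40.95 + 0.4800×10.06 = 52.2621 per 10,000.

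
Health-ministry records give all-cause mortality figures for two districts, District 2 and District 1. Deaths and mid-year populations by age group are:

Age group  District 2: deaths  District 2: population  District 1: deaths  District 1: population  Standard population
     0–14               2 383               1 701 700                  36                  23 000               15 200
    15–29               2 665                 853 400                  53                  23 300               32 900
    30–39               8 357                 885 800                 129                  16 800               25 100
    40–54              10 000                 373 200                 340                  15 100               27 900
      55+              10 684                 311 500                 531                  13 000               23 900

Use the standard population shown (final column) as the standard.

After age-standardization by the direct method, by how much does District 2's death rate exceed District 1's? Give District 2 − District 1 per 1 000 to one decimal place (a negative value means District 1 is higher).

Age-specific rates per 1 000 for District 2: 1.400, 3.123, 9.434, 26.795, 34.299.
For District 1: 1.565, 2.275, 7.679, 22.517, 40.846.
Standard total = 125 000; weights = 0.1216, 0.2632, 0.2008, 0.2232, 0.1912.
District 2: 0.1216×1.400 + 0.2632×3.123 + 0.2008×9.434 + 0.2232×26.795 + 0.1912×34.299 = 15.4252 per 1 000.
District 1: 0.1216×1.565 + 0.2632×2.275 + 0.2008×7.679 + 0.2232×22.517 + 0.1912×40.846 = 15.1664 per 1 000.
Difference = 15.4252 − 15.1664 = 0.2589.

0.3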